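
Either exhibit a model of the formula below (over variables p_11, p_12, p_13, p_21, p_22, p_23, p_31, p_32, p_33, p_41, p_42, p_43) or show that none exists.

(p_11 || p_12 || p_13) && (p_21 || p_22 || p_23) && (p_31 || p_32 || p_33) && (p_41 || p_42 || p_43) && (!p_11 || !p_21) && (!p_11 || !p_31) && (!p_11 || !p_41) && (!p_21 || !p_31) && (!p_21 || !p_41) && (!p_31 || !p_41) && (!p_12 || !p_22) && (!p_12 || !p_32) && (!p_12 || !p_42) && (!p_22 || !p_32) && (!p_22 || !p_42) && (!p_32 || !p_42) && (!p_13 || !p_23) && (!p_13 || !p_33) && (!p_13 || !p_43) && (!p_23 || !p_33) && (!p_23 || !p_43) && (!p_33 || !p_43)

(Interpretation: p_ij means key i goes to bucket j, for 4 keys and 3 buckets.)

Try p_11 = false.
Try p_12 = true.
Unit clause (!p_22) forces p_22 = false.
Unit clause (!p_32) forces p_32 = false.
Unit clause (!p_42) forces p_42 = false.
Try p_21 = true.
Unit clause (!p_31) forces p_31 = false.
Unit clause (p_33) forces p_33 = true.
Unit clause (!p_41) forces p_41 = false.
Unit clause (p_43) forces p_43 = true.
Now (!p_43) is unsatisfied and unit — conflict.
So p_21 must be the other value — set p_21 = false.
Unit clause (p_23) forces p_23 = true.
Unit clause (!p_13) forces p_13 = false.
Unit clause (!p_33) forces p_33 = false.
Unit clause (p_31) forces p_31 = true.
Unit clause (!p_41) forces p_41 = false.
Unit clause (p_43) forces p_43 = true.
Now (!p_43) is unsatisfied and unit — conflict.
Both values of p_21 lead to a conflict.
So p_12 must be the other value — set p_12 = false.
Unit clause (p_13) forces p_13 = true.
Unit clause (!p_23) forces p_23 = false.
Unit clause (!p_33) forces p_33 = false.
Unit clause (!p_43) forces p_43 = false.
Try p_21 = true.
Unit clause (!p_31) forces p_31 = false.
Unit clause (p_32) forces p_32 = true.
Unit clause (!p_41) forces p_41 = false.
Unit clause (p_42) forces p_42 = true.
Now (!p_42) is unsatisfied and unit — conflict.
So p_21 must be the other value — set p_21 = false.
Unit clause (p_22) forces p_22 = true.
Unit clause (!p_32) forces p_32 = false.
Unit clause (p_31) forces p_31 = true.
Unit clause (!p_41) forces p_41 = false.
Unit clause (p_42) forces p_42 = true.
Now (!p_42) is unsatisfied and unit — conflict.
Both values of p_21 lead to a conflict.
Both values of p_12 lead to a conflict.
So p_11 must be the other value — set p_11 = true.
Unit clause (!p_21) forces p_21 = false.
Unit clause (!p_31) forces p_31 = false.
Unit clause (!p_41) forces p_41 = false.
Try p_22 = true.
Unit clause (!p_12) forces p_12 = false.
Unit clause (!p_32) forces p_32 = false.
Unit clause (p_33) forces p_33 = true.
Unit clause (!p_42) forces p_42 = false.
Unit clause (p_43) forces p_43 = true.
Now (!p_43) is unsatisfied and unit — conflict.
So p_22 must be the other value — set p_22 = false.
Unit clause (p_23) forces p_23 = true.
Unit clause (!p_13) forces p_13 = false.
Unit clause (!p_33) forces p_33 = false.
Unit clause (p_32) forces p_32 = true.
Unit clause (!p_12) forces p_12 = false.
Unit clause (!p_42) forces p_42 = false.
Unit clause (p_43) forces p_43 = true.
Now (!p_43) is unsatisfied and unit — conflict.
Both values of p_22 lead to a conflict.
Both values of p_11 lead to a conflict.

UNSATISFIABLE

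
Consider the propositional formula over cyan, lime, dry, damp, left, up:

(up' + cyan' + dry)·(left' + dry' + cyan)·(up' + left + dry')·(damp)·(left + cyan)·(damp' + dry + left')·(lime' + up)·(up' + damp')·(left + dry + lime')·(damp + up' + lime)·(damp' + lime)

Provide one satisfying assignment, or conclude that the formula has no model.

The clause (damp) is unit, so damp = 1.
The clause (up') is unit, so up = 0.
The clause (lime') is unit, so lime = 0.
That conflicts with the unit clause (lime).

UNSATISFIABLE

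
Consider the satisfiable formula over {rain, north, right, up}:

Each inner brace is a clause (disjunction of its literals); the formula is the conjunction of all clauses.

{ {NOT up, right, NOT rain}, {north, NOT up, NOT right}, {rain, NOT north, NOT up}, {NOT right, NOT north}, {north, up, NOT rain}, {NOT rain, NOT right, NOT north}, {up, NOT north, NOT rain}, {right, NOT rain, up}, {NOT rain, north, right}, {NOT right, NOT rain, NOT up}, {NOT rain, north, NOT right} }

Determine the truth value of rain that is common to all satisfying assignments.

False

Suppose rain = true.
Try up = false.
Unit clause (north) forces north = true.
But (NOT north) is also a unit clause — contradiction.
Backtrack on up: now try up = true.
Unit clause (right) forces right = true.
But (NOT right) is also a unit clause — contradiction.
Both values of up lead to a conflict.
So every satisfying assignment has rain = False.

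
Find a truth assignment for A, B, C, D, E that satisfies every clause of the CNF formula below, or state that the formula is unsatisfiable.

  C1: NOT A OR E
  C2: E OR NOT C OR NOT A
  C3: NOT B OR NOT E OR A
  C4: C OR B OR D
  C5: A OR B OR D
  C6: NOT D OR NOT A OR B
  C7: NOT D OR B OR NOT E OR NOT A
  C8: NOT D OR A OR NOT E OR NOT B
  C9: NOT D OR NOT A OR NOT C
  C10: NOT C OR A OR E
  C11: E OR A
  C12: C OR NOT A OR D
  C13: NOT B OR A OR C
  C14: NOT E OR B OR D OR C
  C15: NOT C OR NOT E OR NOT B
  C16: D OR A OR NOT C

A: false, B: false, C: true, D: true, E: true

Case A = false:
(E) alone gives E = true.
(NOT B) alone gives B = false.
(D) alone gives D = true.
Every clause is now satisfied; C is unconstrained.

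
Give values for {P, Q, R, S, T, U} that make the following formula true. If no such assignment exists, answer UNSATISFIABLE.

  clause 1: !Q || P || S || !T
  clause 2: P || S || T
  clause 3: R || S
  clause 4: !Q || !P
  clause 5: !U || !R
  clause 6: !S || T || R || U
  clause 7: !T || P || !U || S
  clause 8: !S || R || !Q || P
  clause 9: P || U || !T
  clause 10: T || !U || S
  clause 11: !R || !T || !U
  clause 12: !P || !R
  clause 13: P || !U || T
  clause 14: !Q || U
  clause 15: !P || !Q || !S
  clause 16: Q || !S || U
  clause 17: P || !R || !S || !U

P=true, Q=false, R=false, S=true, T=true, U=true

Suppose R = false.
(S) alone gives S = true.
Suppose Q = false.
(U) alone gives U = true.
Suppose P = true.
No clause remains; T is free.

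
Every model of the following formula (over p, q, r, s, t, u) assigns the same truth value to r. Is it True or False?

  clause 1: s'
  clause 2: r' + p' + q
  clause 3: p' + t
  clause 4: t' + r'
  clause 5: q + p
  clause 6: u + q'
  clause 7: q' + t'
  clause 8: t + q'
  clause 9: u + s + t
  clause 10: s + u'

Suppose r = 1.
From the singleton clause (s'), s = 0.
From the singleton clause (t'), t = 0.
From the singleton clause (p'), p = 0.
From the singleton clause (q), q = 1.
Now (q') is unsatisfied and unit — conflict.
So every satisfying assignment has r = False.

False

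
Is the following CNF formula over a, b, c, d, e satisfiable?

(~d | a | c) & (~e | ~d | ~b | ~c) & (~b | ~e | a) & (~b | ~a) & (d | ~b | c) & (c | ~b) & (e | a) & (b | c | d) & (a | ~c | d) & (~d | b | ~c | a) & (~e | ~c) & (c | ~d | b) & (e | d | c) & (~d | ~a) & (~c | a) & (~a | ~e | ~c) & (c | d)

Yes

Branch on b: set b = 0.
Branch on e: set e = 0.
From the singleton clause (a), a = 1.
From the singleton clause (~d), d = 0.
From the singleton clause (c), c = 1.
All clauses are satisfied.
A satisfying assignment: a ↦ 1,  b ↦ 0,  c ↦ 1,  d ↦ 0,  e ↦ 0.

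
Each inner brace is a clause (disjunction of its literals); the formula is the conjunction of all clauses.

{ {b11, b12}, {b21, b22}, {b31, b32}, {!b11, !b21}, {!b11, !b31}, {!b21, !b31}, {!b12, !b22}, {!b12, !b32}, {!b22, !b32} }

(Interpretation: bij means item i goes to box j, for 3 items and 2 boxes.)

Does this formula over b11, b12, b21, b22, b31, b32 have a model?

Try b11 = true.
(!b21) alone gives b21 = false.
(b22) alone gives b22 = true.
(!b31) alone gives b31 = false.
(b32) alone gives b32 = true.
But (!b32) is also a unit clause — contradiction.
Backtrack on b11: now try b11 = false.
(b12) alone gives b12 = true.
(!b22) alone gives b22 = false.
(b21) alone gives b21 = true.
(!b31) alone gives b31 = false.
(b32) alone gives b32 = true.
But (!b32) is also a unit clause — contradiction.
Either choice for b11 ends in contradiction.
No assignment satisfies every clause.

No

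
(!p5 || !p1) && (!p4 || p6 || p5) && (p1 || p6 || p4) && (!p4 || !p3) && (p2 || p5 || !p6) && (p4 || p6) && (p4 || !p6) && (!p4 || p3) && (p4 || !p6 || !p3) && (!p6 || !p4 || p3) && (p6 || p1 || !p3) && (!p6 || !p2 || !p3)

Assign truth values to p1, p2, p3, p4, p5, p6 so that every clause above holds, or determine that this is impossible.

Case p5 = false:
Case p4 = false:
From the singleton clause (p6), p6 = true.
That conflicts with the unit clause (!p6).
Backtrack on p4: now try p4 = true.
From the singleton clause (p6), p6 = true.
From the singleton clause (!p3), p3 = false.
That conflicts with the unit clause (p3).
Both values of p4 lead to a conflict.
Backtrack on p5: now try p5 = true.
From the singleton clause (!p1), p1 = false.
Case p6 = true:
From the singleton clause (p4), p4 = true.
From the singleton clause (!p3), p3 = false.
That conflicts with the unit clause (p3).
Backtrack on p6: now try p6 = false.
From the singleton clause (p4), p4 = true.
From the singleton clause (!p3), p3 = false.
That conflicts with the unit clause (p3).
Both values of p6 lead to a conflict.
Both values of p5 lead to a conflict.

UNSATISFIABLE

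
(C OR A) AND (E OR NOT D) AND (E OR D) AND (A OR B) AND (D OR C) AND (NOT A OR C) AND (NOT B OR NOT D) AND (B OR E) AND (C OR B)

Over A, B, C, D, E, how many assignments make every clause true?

4

There are 2^5 = 32 truth assignments over (A, B, C, D, E).
Split on E. With E = true, the clauses containing E are satisfied and NOT E drops from the rest; 4 of the 2^4 = 16 assignments to the other variables satisfy what remains.
With E = false, by the same count on the reduced clause set, 0 assignments work.
Total: 4 + 0 = 4.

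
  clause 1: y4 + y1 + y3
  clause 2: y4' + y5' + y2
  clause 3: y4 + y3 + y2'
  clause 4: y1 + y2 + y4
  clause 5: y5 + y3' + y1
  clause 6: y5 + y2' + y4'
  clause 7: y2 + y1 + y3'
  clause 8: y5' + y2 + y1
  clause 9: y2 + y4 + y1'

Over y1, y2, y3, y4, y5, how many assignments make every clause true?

10

There are 2^5 = 32 truth assignments over (y1, y2, y3, y4, y5).
Split on y5. With y5 = 1, the clauses containing y5 are satisfied and y5' drops from the rest; 6 of the 2^4 = 16 assignments to the other variables satisfy what remains.
With y5 = 0, by the same count on the reduced clause set, 4 assignments work.
(One model: y1=F, y2=F, y3=F, y4=T, y5=F.)
Total: 6 + 4 = 10.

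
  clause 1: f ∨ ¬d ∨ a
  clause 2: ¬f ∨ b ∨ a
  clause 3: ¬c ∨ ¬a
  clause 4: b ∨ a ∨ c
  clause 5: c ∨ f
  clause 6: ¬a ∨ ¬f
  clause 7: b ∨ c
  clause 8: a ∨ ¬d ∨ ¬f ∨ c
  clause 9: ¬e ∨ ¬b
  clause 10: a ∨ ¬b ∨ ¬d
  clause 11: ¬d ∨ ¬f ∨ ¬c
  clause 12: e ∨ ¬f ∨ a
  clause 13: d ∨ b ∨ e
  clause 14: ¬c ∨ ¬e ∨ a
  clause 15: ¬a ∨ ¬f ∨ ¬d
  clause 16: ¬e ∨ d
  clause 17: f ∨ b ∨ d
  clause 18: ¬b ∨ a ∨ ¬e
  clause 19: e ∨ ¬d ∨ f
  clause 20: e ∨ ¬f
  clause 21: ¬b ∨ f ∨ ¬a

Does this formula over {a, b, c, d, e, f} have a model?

Yes

Try c = True.
From the singleton clause (¬a), a = False.
From the singleton clause (¬e), e = False.
From the singleton clause (¬f), f = False.
From the singleton clause (¬d), d = False.
From the singleton clause (b), b = True.
Every clause now holds.
A satisfying assignment: a ↦ False; b ↦ True; c ↦ True; d ↦ False; e ↦ False; f ↦ False.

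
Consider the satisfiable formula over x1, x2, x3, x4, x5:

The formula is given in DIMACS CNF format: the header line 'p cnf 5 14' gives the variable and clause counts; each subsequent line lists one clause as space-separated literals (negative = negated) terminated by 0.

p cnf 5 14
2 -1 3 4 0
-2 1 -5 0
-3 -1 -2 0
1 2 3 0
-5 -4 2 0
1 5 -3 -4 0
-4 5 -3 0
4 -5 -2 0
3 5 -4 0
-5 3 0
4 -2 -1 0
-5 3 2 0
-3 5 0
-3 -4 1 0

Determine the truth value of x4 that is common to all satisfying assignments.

False

Suppose x4 = True.
Case x5 = False:
Unit clause (¬x3) forces x3 = False.
That conflicts with the unit clause (x3).
Backtrack on x5: now try x5 = True.
Unit clause (x2) forces x2 = True.
Unit clause (x1) forces x1 = True.
Unit clause (¬x3) forces x3 = False.
That conflicts with the unit clause (x3).
Either choice for x5 ends in contradiction.
So every satisfying assignment has x4 = False.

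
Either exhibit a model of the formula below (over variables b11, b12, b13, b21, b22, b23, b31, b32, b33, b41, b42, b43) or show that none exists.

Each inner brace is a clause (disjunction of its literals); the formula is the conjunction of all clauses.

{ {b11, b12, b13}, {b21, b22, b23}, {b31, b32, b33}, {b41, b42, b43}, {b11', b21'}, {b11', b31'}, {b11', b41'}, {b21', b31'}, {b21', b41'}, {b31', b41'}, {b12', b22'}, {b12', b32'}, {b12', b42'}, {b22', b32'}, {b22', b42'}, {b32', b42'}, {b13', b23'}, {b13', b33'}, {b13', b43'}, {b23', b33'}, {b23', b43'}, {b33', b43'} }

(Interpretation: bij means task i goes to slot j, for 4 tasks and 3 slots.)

UNSATISFIABLE

Branch on b11: set b11 = 0.
Branch on b12: set b12 = 1.
From the singleton clause (b22'), b22 = 0.
From the singleton clause (b32'), b32 = 0.
From the singleton clause (b42'), b42 = 0.
Branch on b21: set b21 = 1.
From the singleton clause (b31'), b31 = 0.
From the singleton clause (b33), b33 = 1.
From the singleton clause (b41'), b41 = 0.
From the singleton clause (b43), b43 = 1.
But (b43') is also a unit clause — contradiction.
Undo b21 and try b21 = 0.
From the singleton clause (b23), b23 = 1.
From the singleton clause (b13'), b13 = 0.
From the singleton clause (b33'), b33 = 0.
From the singleton clause (b31), b31 = 1.
From the singleton clause (b41'), b41 = 0.
From the singleton clause (b43), b43 = 1.
But (b43') is also a unit clause — contradiction.
Neither b21 = 1 nor b21 = 0 works.
Undo b12 and try b12 = 0.
From the singleton clause (b13), b13 = 1.
From the singleton clause (b23'), b23 = 0.
From the singleton clause (b33'), b33 = 0.
From the singleton clause (b43'), b43 = 0.
Branch on b21: set b21 = 1.
From the singleton clause (b31'), b31 = 0.
From the singleton clause (b32), b32 = 1.
From the singleton clause (b41'), b41 = 0.
From the singleton clause (b42), b42 = 1.
But (b42') is also a unit clause — contradiction.
Undo b21 and try b21 = 0.
From the singleton clause (b22), b22 = 1.
From the singleton clause (b32'), b32 = 0.
From the singleton clause (b31), b31 = 1.
From the singleton clause (b41'), b41 = 0.
From the singleton clause (b42), b42 = 1.
But (b42') is also a unit clause — contradiction.
Neither b21 = 1 nor b21 = 0 works.
Neither b12 = 1 nor b12 = 0 works.
Undo b11 and try b11 = 1.
From the singleton clause (b21'), b21 = 0.
From the singleton clause (b31'), b31 = 0.
From the singleton clause (b41'), b41 = 0.
Branch on b22: set b22 = 1.
From the singleton clause (b12'), b12 = 0.
From the singleton clause (b32'), b32 = 0.
From the singleton clause (b33), b33 = 1.
From the singleton clause (b42'), b42 = 0.
From the singleton clause (b43), b43 = 1.
But (b43') is also a unit clause — contradiction.
Undo b22 and try b22 = 0.
From the singleton clause (b23), b23 = 1.
From the singleton clause (b13'), b13 = 0.
From the singleton clause (b33'), b33 = 0.
From the singleton clause (b32), b32 = 1.
From the singleton clause (b12'), b12 = 0.
From the singleton clause (b42'), b42 = 0.
From the singleton clause (b43), b43 = 1.
But (b43') is also a unit clause — contradiction.
Neither b22 = 1 nor b22 = 0 works.
Neither b11 = 1 nor b11 = 0 works.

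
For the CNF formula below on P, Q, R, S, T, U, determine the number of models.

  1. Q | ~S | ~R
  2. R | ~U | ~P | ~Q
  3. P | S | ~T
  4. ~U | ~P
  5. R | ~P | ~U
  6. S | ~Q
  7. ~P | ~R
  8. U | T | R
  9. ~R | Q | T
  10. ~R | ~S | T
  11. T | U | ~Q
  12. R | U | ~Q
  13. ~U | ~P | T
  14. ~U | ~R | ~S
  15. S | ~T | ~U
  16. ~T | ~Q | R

There are 2^6 = 64 truth assignments over (P, Q, R, S, T, U).
Split on P. With P = 1, the clauses containing P are satisfied and ~P drops from the rest; 2 of the 2^5 = 32 assignments to the other variables satisfy what remains.
With P = 0, by the same count on the reduced clause set, 6 assignments work.
(One model: P=F, Q=F, R=F, S=F, T=F, U=T.)
Total: 2 + 6 = 8.

8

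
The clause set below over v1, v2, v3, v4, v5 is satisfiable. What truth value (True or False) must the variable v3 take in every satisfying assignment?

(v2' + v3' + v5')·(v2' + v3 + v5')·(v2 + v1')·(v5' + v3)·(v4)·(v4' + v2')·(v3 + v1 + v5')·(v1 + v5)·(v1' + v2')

True

Suppose v3 = 0.
The clause (v5') is unit, so v5 = 0.
The clause (v4) is unit, so v4 = 1.
The clause (v2') is unit, so v2 = 0.
The clause (v1') is unit, so v1 = 0.
Now (v1) is unsatisfied and unit — conflict.
So every satisfying assignment has v3 = True.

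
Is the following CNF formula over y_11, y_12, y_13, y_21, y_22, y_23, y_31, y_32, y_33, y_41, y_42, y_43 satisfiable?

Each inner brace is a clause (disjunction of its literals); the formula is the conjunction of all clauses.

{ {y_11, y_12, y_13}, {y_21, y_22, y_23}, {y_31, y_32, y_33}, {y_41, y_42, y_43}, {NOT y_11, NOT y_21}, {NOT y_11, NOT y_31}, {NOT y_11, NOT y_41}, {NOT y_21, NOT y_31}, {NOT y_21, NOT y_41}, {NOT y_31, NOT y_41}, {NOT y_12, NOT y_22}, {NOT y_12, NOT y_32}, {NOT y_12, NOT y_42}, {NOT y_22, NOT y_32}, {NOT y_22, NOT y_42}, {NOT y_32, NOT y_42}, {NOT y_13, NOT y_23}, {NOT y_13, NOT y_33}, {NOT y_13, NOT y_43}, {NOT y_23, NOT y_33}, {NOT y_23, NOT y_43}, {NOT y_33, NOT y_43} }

Try y_11 = false.
Try y_12 = true.
From the singleton clause (NOT y_22), y_22 = false.
From the singleton clause (NOT y_32), y_32 = false.
From the singleton clause (NOT y_42), y_42 = false.
Try y_21 = true.
From the singleton clause (NOT y_31), y_31 = false.
From the singleton clause (y_33), y_33 = true.
From the singleton clause (NOT y_41), y_41 = false.
From the singleton clause (y_43), y_43 = true.
But (NOT y_43) is also a unit clause — contradiction.
That branch fails; take y_21 = false instead.
From the singleton clause (y_23), y_23 = true.
From the singleton clause (NOT y_13), y_13 = false.
From the singleton clause (NOT y_33), y_33 = false.
From the singleton clause (y_31), y_31 = true.
From the singleton clause (NOT y_41), y_41 = false.
From the singleton clause (y_43), y_43 = true.
But (NOT y_43) is also a unit clause — contradiction.
Neither y_21 = true nor y_21 = false works.
That branch fails; take y_12 = false instead.
From the singleton clause (y_13), y_13 = true.
From the singleton clause (NOT y_23), y_23 = false.
From the singleton clause (NOT y_33), y_33 = false.
From the singleton clause (NOT y_43), y_43 = false.
Try y_21 = true.
From the singleton clause (NOT y_31), y_31 = false.
From the singleton clause (y_32), y_32 = true.
From the singleton clause (NOT y_41), y_41 = false.
From the singleton clause (y_42), y_42 = true.
But (NOT y_42) is also a unit clause — contradiction.
That branch fails; take y_21 = false instead.
From the singleton clause (y_22), y_22 = true.
From the singleton clause (NOT y_32), y_32 = false.
From the singleton clause (y_31), y_31 = true.
From the singleton clause (NOT y_41), y_41 = false.
From the singleton clause (y_42), y_42 = true.
But (NOT y_42) is also a unit clause — contradiction.
Neither y_21 = true nor y_21 = false works.
Neither y_12 = true nor y_12 = false works.
That branch fails; take y_11 = true instead.
From the singleton clause (NOT y_21), y_21 = false.
From the singleton clause (NOT y_31), y_31 = false.
From the singleton clause (NOT y_41), y_41 = false.
Try y_22 = true.
From the singleton clause (NOT y_12), y_12 = false.
From the singleton clause (NOT y_32), y_32 = false.
From the singleton clause (y_33), y_33 = true.
From the singleton clause (NOT y_42), y_42 = false.
From the singleton clause (y_43), y_43 = true.
But (NOT y_43) is also a unit clause — contradiction.
That branch fails; take y_22 = false instead.
From the singleton clause (y_23), y_23 = true.
From the singleton clause (NOT y_13), y_13 = false.
From the singleton clause (NOT y_33), y_33 = false.
From the singleton clause (y_32), y_32 = true.
From the singleton clause (NOT y_12), y_12 = false.
From the singleton clause (NOT y_42), y_42 = false.
From the singleton clause (y_43), y_43 = true.
But (NOT y_43) is also a unit clause — contradiction.
Neither y_22 = true nor y_22 = false works.
Neither y_11 = true nor y_11 = false works.
No assignment satisfies every clause.

Unsatisfiable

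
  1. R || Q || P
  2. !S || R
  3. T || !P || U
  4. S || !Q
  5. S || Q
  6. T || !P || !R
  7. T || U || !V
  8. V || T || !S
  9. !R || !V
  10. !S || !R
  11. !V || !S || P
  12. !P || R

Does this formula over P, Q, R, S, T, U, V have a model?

No

Try S = false.
Unit clause (!Q) forces Q = false.
That conflicts with the unit clause (Q).
Undo S and try S = true.
Unit clause (R) forces R = true.
That conflicts with the unit clause (!R).
Neither S = true nor S = false works.
No assignment satisfies every clause.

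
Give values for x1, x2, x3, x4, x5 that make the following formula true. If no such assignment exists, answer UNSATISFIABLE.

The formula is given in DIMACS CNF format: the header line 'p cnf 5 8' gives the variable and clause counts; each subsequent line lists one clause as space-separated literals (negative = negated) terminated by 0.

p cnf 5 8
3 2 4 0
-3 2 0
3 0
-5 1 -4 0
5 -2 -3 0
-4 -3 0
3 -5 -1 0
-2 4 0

The clause (x3) is unit, so x3 = True.
The clause (x2) is unit, so x2 = True.
The clause (x5) is unit, so x5 = True.
The clause (¬x4) is unit, so x4 = False.
But (x4) is also a unit clause — contradiction.

UNSATISFIABLE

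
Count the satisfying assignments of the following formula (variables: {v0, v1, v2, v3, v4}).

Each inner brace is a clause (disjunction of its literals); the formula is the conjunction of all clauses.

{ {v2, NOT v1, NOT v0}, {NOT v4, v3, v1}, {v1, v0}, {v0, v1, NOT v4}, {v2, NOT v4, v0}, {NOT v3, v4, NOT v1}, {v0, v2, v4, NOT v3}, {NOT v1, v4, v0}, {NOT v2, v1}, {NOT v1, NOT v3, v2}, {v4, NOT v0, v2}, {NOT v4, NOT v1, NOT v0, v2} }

There are 2^5 = 32 truth assignments over (v0, v1, v2, v3, v4).
Split on v1. With v1 = true, the clauses containing v1 are satisfied and NOT v1 drops from the rest; 5 of the 2^4 = 16 assignments to the other variables satisfy what remains.
With v1 = false, by the same count on the reduced clause set, 1 assignment works.
Total: 5 + 1 = 6.

6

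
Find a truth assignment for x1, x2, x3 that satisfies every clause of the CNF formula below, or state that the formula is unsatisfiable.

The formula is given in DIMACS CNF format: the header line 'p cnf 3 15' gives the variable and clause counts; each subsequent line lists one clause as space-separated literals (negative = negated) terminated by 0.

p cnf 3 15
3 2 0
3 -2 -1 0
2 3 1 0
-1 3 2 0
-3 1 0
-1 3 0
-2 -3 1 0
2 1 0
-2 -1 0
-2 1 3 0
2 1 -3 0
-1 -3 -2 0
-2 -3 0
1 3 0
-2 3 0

Try x3 = True.
Unit clause (x1) forces x1 = True.
Unit clause (¬x2) forces x2 = False.
All clauses are satisfied.

x1: True; x2: False; x3: True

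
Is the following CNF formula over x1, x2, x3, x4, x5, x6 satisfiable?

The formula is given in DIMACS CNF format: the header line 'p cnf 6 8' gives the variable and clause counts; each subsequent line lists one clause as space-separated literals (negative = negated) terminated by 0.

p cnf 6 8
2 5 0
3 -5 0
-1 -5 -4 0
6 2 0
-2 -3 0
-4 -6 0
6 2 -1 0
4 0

Satisfiable

(x4) alone gives x4 = True.
(¬x6) alone gives x6 = False.
(x2) alone gives x2 = True.
(¬x3) alone gives x3 = False.
(¬x5) alone gives x5 = False.
Every clause is now satisfied; x1 is unconstrained.
A satisfying assignment: x1=True,  x2=True,  x3=False,  x4=True,  x5=False,  x6=False.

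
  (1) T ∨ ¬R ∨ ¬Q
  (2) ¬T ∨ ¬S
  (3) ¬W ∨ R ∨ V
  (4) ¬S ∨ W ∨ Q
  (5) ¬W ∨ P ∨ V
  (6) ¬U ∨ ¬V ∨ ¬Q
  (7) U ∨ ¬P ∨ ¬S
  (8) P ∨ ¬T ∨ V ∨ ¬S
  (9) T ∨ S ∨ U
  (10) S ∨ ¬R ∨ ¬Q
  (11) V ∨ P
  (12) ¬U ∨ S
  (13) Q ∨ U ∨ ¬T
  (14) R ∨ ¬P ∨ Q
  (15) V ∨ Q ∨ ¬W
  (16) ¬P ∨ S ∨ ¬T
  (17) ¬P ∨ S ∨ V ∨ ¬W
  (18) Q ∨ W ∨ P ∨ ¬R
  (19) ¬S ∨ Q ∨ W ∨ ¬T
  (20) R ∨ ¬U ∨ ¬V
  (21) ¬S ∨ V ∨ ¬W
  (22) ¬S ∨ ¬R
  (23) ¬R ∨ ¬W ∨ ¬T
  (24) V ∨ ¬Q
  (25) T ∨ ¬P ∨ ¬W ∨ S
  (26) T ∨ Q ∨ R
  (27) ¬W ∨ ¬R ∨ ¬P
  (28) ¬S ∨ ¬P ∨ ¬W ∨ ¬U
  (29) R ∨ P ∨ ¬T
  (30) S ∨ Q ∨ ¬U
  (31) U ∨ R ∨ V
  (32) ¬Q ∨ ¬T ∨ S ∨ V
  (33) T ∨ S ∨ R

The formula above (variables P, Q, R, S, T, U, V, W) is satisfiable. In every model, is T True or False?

Suppose T = True.
The clause (¬S) is unit, so S = False.
The clause (¬U) is unit, so U = False.
The clause (Q) is unit, so Q = True.
The clause (¬R) is unit, so R = False.
The clause (¬P) is unit, so P = False.
But (P) is also a unit clause — contradiction.
So every satisfying assignment has T = False.

False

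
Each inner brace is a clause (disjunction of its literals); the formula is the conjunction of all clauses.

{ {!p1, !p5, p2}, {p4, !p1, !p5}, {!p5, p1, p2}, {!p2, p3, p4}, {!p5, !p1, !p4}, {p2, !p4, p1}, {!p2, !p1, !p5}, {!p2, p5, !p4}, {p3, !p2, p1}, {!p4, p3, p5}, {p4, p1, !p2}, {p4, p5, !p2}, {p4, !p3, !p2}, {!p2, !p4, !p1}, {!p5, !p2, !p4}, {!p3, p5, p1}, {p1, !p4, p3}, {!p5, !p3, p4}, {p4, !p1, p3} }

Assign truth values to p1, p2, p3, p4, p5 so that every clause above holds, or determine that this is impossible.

Case p1 = true:
Case p5 = false:
Case p2 = false:
Case p4 = false:
The clause (p3) is unit, so p3 = true.
All clauses are satisfied.

p1=true; p2=false; p3=true; p4=false; p5=false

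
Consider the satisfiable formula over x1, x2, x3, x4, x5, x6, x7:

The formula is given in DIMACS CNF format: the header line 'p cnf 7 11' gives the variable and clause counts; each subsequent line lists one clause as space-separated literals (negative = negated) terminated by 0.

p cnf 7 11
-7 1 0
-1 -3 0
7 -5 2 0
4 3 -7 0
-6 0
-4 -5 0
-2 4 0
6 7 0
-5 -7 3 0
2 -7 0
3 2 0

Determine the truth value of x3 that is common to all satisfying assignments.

Suppose x3 = True.
(¬x1) alone gives x1 = False.
(¬x7) alone gives x7 = False.
(¬x6) alone gives x6 = False.
Now (x6) is unsatisfied and unit — conflict.
So every satisfying assignment has x3 = False.

False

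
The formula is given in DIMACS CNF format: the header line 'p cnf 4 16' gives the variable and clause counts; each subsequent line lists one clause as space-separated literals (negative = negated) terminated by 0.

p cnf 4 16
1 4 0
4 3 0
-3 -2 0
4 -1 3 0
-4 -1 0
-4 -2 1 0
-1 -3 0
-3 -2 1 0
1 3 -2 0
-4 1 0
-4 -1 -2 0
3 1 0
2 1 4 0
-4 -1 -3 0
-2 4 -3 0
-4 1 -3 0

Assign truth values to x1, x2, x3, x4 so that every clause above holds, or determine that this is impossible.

Suppose x1 = True.
Unit clause (¬x4) forces x4 = False.
Unit clause (x3) forces x3 = True.
Now (¬x3) is unsatisfied and unit — conflict.
Undo x1 and try x1 = False.
Unit clause (x4) forces x4 = True.
Now (¬x4) is unsatisfied and unit — conflict.
Neither x1 = True nor x1 = False works.

UNSATISFIABLE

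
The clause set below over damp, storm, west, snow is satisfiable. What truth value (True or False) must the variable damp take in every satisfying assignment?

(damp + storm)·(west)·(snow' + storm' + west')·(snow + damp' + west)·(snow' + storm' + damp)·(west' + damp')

Suppose damp = 1.
The clause (west) is unit, so west = 1.
Now (west') is unsatisfied and unit — conflict.
So every satisfying assignment has damp = False.

False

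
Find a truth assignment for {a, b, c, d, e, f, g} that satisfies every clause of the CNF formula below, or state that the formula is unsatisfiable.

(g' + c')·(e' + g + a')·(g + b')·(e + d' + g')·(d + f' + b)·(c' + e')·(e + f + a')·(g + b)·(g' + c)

UNSATISFIABLE

Try g = 0.
From the singleton clause (b'), b = 0.
That conflicts with the unit clause (b).
So g must be the other value — set g = 1.
From the singleton clause (c'), c = 0.
That conflicts with the unit clause (c).
Neither g = 1 nor g = 0 works.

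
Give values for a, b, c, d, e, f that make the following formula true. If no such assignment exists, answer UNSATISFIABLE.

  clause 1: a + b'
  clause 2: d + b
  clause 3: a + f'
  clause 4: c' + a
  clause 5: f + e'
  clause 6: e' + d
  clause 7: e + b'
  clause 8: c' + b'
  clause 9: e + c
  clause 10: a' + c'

Try a = 1.
The clause (c') is unit, so c = 0.
The clause (e) is unit, so e = 1.
The clause (f) is unit, so f = 1.
The clause (d) is unit, so d = 1.
Every clause is now satisfied; b is unconstrained.

a ↦ 1; b ↦ 0; c ↦ 0; d ↦ 1; e ↦ 1; f ↦ 1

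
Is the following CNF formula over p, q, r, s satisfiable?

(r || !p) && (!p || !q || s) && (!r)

(!r) alone gives r = false.
(!p) alone gives p = false.
No clause remains; q, s are free.
A satisfying assignment: p: false; q: false; r: false; s: true.

Yes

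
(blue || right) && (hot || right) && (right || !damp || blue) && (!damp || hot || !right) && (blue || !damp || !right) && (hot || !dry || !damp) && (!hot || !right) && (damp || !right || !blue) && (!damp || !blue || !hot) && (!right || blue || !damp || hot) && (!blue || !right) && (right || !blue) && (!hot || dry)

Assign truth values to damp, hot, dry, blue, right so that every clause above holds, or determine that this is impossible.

Branch on blue: set blue = false.
Unit clause (right) forces right = true.
Unit clause (!damp) forces damp = false.
Unit clause (!hot) forces hot = false.
All clauses hold; dry can take either value.

damp=false; hot=false; dry=true; blue=false; right=true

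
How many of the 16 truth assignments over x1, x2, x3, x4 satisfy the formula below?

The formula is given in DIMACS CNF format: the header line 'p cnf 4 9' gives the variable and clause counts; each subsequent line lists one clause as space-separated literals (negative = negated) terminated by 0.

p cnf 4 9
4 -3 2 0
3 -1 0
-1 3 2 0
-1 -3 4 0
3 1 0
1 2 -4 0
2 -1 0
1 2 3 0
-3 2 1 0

3

There are 2^4 = 16 truth assignments over (x1, x2, x3, x4).
Check each against the 9 clauses (columns in the order x1, x2, x3, x4):
  F F F F  ✗ fails (x3 ∨ x1)
  F F F T  ✗ fails (x3 ∨ x1)
  F F T F  ✗ fails (x4 ∨ ¬x3 ∨ x2)
  F F T T  ✗ fails (x1 ∨ x2 ∨ ¬x4)
  F T F F  ✗ fails (x3 ∨ x1)
  F T F T  ✗ fails (x3 ∨ x1)
  F T T F  ✓ satisfies all
  F T T T  ✓ satisfies all
  T F F F  ✗ fails (x3 ∨ ¬x1)
  T F F T  ✗ fails (x3 ∨ ¬x1)
  T F T F  ✗ fails (x4 ∨ ¬x3 ∨ x2)
  T F T T  ✗ fails (x2 ∨ ¬x1)
  T T F F  ✗ fails (x3 ∨ ¬x1)
  T T F T  ✗ fails (x3 ∨ ¬x1)
  T T T F  ✗ fails (¬x1 ∨ ¬x3 ∨ x4)
  T T T T  ✓ satisfies all
3 of the 16 rows are models.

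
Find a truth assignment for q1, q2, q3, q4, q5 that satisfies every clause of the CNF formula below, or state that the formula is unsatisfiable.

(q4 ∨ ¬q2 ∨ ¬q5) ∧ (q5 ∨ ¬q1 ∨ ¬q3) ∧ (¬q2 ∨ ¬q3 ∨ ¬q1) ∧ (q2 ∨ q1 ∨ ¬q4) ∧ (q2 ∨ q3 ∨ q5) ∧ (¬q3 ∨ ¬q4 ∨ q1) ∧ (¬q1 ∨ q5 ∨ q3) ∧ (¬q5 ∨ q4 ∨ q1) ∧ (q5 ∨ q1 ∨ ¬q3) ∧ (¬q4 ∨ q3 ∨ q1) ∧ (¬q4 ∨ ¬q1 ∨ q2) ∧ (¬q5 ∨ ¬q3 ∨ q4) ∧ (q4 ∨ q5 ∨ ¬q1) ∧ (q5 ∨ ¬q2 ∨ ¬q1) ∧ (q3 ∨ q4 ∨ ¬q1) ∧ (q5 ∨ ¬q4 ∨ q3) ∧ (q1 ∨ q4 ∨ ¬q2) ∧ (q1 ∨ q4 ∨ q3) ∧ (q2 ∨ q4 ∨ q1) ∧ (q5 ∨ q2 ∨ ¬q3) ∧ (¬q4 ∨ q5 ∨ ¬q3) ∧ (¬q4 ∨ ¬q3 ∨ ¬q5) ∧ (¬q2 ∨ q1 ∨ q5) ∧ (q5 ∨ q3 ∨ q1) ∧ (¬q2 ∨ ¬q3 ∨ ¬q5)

q1: True; q2: True; q3: False; q4: True; q5: True

Try q4 = True.
Try q2 = True.
Try q3 = False.
From the singleton clause (q1), q1 = True.
From the singleton clause (q5), q5 = True.
All clauses are satisfied.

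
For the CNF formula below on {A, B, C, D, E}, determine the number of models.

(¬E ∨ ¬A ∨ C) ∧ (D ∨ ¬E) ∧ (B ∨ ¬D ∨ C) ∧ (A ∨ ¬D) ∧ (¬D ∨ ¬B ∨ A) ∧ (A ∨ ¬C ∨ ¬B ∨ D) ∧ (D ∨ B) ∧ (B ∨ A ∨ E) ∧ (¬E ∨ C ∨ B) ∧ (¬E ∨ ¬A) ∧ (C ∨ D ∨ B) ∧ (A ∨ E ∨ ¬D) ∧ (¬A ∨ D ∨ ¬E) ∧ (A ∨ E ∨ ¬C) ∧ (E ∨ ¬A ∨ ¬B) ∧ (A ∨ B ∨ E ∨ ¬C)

2

There are 2^5 = 32 truth assignments over (A, B, C, D, E).
Split on C. With C = True, the clauses containing C are satisfied and ¬C drops from the rest; 1 of the 2^4 = 16 assignments to the other variables satisfy what remains.
With C = False, by the same count on the reduced clause set, 1 assignment works.
(One model: A=F, B=T, C=F, D=F, E=F.)
Total: 1 + 1 = 2.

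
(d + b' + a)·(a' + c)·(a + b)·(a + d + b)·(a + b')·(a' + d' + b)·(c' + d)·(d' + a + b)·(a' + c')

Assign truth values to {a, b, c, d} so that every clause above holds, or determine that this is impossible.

Case a = 0:
From the singleton clause (b), b = 1.
But (b') is also a unit clause — contradiction.
Backtrack on a: now try a = 1.
From the singleton clause (c), c = 1.
But (c') is also a unit clause — contradiction.
Both values of a lead to a conflict.

UNSATISFIABLE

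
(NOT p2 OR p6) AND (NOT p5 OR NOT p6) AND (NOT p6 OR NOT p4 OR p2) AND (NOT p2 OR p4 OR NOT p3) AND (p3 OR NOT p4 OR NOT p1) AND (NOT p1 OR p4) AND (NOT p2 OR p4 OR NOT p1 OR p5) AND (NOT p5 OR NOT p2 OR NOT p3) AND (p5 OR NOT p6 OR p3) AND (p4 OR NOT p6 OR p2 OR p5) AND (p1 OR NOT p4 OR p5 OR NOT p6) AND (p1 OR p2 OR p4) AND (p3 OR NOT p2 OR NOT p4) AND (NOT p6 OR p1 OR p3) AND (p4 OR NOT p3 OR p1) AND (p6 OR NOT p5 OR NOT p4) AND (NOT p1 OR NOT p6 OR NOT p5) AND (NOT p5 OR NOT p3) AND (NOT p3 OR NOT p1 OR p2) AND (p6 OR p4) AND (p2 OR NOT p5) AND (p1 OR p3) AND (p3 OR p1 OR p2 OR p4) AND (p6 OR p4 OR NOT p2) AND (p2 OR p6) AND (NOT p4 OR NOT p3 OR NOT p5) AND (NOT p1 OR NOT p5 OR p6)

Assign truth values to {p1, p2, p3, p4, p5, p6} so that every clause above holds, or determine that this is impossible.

p1: true, p2: true, p3: true, p4: true, p5: false, p6: true

Case p2 = true:
From the singleton clause (p6), p6 = true.
From the singleton clause (NOT p5), p5 = false.
From the singleton clause (p3), p3 = true.
From the singleton clause (p4), p4 = true.
From the singleton clause (p1), p1 = true.
This assignment satisfies each clause.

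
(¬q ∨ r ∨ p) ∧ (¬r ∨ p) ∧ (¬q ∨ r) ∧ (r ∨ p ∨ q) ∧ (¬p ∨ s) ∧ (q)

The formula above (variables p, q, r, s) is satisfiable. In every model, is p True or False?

Suppose p = False.
Unit clause (¬r) forces r = False.
Unit clause (¬q) forces q = False.
But (q) is also a unit clause — contradiction.
So every satisfying assignment has p = True.

True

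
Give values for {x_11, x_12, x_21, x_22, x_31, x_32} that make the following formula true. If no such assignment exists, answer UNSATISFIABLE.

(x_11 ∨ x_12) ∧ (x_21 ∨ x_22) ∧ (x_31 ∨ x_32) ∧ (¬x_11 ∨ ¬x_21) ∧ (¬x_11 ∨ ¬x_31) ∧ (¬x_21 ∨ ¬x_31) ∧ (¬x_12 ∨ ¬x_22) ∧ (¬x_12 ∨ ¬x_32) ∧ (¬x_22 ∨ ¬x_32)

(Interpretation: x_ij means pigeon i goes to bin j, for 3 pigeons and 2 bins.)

UNSATISFIABLE

Case x_11 = True:
The clause (¬x_21) is unit, so x_21 = False.
The clause (x_22) is unit, so x_22 = True.
The clause (¬x_31) is unit, so x_31 = False.
The clause (x_32) is unit, so x_32 = True.
That conflicts with the unit clause (¬x_32).
That branch fails; take x_11 = False instead.
The clause (x_12) is unit, so x_12 = True.
The clause (¬x_22) is unit, so x_22 = False.
The clause (x_21) is unit, so x_21 = True.
The clause (¬x_31) is unit, so x_31 = False.
The clause (x_32) is unit, so x_32 = True.
That conflicts with the unit clause (¬x_32).
Neither x_11 = True nor x_11 = False works.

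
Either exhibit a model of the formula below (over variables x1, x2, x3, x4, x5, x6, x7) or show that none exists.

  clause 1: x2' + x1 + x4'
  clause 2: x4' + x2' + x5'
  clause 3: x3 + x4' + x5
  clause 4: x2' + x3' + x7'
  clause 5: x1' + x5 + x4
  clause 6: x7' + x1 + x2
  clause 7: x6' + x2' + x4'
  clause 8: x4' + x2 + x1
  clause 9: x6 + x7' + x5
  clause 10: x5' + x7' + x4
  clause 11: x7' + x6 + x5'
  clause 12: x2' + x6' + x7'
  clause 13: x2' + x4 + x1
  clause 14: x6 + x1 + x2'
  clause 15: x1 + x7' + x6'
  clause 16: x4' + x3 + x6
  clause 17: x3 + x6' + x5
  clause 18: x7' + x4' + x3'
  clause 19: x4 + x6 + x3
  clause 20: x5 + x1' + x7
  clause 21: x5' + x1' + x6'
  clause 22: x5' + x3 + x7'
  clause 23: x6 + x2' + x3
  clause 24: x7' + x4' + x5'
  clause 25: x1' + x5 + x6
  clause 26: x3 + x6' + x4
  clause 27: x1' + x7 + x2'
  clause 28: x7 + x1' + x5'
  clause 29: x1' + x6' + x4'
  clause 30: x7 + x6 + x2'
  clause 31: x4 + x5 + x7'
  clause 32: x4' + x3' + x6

Try x2 = 0.
Try x7 = 0.
Try x4 = 0.
Try x1 = 0.
Try x6 = 1.
The clause (x3) is unit, so x3 = 1.
Every clause is now satisfied; x5 is unconstrained.

x1: 0; x2: 0; x3: 1; x4: 0; x5: 1; x6: 1; x7: 0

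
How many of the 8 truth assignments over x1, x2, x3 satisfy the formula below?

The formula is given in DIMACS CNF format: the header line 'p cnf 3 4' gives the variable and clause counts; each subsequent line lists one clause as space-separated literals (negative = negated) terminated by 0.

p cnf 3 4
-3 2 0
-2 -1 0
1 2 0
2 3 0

There are 2^3 = 8 truth assignments over (x1, x2, x3).
Check each against the 4 clauses (columns in the order x1, x2, x3):
  F F F  ✗ fails (x1 ∨ x2)
  F F T  ✗ fails (¬x3 ∨ x2)
  F T F  ✓ satisfies all
  F T T  ✓ satisfies all
  T F F  ✗ fails (x2 ∨ x3)
  T F T  ✗ fails (¬x3 ∨ x2)
  T T F  ✗ fails (¬x2 ∨ ¬x1)
  T T T  ✗ fails (¬x2 ∨ ¬x1)
2 of the 8 rows are models.

2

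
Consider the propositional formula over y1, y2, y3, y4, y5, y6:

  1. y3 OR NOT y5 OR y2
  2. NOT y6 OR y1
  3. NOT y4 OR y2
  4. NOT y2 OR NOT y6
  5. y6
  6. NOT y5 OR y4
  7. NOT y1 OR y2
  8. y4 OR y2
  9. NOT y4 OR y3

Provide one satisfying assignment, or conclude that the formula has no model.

Unit clause (y6) forces y6 = true.
Unit clause (y1) forces y1 = true.
Unit clause (NOT y2) forces y2 = false.
Now (y2) is unsatisfied and unit — conflict.

UNSATISFIABLE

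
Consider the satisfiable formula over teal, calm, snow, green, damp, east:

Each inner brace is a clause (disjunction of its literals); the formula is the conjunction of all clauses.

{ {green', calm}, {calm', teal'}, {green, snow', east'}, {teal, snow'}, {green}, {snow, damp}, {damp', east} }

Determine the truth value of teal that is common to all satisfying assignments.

Suppose teal = 1.
(calm') alone gives calm = 0.
(green') alone gives green = 0.
But (green) is also a unit clause — contradiction.
So every satisfying assignment has teal = False.

False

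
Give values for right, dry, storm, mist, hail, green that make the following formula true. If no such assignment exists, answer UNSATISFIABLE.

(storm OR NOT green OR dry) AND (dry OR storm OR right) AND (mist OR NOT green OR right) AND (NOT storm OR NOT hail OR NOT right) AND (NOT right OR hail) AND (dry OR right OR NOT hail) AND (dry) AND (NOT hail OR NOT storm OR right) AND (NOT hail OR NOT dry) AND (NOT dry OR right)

UNSATISFIABLE

The clause (dry) is unit, so dry = true.
The clause (NOT hail) is unit, so hail = false.
The clause (NOT right) is unit, so right = false.
That conflicts with the unit clause (right).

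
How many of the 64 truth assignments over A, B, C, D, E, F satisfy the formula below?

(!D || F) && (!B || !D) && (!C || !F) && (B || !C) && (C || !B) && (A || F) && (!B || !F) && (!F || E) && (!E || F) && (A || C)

There are 2^6 = 64 truth assignments over (A, B, C, D, E, F).
Split on F. With F = true, the clauses containing F are satisfied and !F drops from the rest; 2 of the 2^5 = 32 assignments to the other variables satisfy what remains.
With F = false, by the same count on the reduced clause set, 2 assignments work.
(One model: A=T, B=F, C=F, D=F, E=F, F=F.)
Total: 2 + 2 = 4.

4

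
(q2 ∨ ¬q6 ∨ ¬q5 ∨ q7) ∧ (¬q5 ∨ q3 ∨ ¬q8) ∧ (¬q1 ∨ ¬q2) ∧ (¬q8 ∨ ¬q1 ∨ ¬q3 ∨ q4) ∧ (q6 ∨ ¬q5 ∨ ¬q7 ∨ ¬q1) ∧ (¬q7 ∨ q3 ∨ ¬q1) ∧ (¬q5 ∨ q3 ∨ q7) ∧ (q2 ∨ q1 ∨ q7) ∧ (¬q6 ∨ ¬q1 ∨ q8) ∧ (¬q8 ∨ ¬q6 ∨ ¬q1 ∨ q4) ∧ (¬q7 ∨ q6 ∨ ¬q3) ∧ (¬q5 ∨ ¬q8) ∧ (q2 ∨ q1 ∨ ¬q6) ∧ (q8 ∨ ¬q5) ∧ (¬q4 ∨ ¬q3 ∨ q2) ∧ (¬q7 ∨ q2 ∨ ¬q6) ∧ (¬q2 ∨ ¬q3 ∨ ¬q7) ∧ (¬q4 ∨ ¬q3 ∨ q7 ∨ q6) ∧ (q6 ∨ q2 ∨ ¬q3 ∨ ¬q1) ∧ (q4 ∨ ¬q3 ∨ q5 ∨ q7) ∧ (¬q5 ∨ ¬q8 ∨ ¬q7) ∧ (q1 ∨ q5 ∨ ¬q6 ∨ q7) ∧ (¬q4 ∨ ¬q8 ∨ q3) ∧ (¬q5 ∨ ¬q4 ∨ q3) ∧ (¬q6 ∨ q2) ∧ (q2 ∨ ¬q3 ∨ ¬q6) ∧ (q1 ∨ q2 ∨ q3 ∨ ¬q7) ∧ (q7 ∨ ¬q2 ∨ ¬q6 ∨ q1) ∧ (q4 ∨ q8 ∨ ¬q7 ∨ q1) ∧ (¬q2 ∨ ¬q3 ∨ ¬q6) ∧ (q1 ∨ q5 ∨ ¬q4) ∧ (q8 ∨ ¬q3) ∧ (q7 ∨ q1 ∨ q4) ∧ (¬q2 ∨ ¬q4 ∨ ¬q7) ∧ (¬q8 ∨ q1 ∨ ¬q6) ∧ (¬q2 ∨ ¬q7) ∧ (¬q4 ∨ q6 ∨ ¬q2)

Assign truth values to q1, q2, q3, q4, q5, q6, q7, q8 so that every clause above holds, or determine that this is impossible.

Case q1 = True:
(¬q2) alone gives q2 = False.
(¬q6) alone gives q6 = False.
(¬q3) alone gives q3 = False.
(¬q7) alone gives q7 = False.
(¬q5) alone gives q5 = False.
Case q4 = False:
Every clause is now satisfied; q8 is unconstrained.

q1 ↦ True,  q2 ↦ False,  q3 ↦ False,  q4 ↦ False,  q5 ↦ False,  q6 ↦ False,  q7 ↦ False,  q8 ↦ False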